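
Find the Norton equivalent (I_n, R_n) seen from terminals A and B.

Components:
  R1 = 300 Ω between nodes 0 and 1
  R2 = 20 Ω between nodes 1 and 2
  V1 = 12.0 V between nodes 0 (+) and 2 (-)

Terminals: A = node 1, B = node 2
Find the Thévenin equivalent first; then I_n = V_th/R_th and R_n = R_th.
Step 1 — V_th is the open-circuit voltage V_A - V_B (nothing connected across the terminals).
Nodal analysis, taking node 2 as the 0 V reference.
Source V1 fixes V_0 = 12 V.
KCL at each unknown node (sum of currents leaving = 0; resistances in Ω):
  Node 1: (V_1 - 12)/300 + (V_1 - 0)/20 = 0
Collecting terms: 0.05333 × V_1 = 0.04  =>  V_1 = 0.75 V
V_th = V_1 - V_2 = 0.75 - 0 = 0.75 V
Step 2 — R_th: zero the source — replace V1 by a short circuit (node 2 merges into node 0) — and find the resistance seen between A (node 1) and B (node 0).
Reduce the network between node 1 (A) and node 0 (B) by series/parallel combination:
  Rp1 = R1 ‖ R2 (parallel, both between nodes 0 and 1) = 1/(1/300 + 1/20) = 18.75 Ω
R_th = 18.75 Ω
I_n = V_th/R_th = 0.75/18.75 = 0.04 A, and R_n = R_th = 18.75 Ω

Final answer: I_n = 0.04 A, R_n = 18.75 Ω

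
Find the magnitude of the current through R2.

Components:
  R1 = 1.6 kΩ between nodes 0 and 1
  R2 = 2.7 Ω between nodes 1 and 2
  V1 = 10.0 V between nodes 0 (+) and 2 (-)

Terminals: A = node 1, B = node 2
Nodal analysis, taking node 2 as the 0 V reference.
Source V1 fixes V_0 = 10 V.
KCL at each unknown node (sum of currents leaving = 0; resistances in Ω):
  Node 1: (V_1 - 10)/1600 + (V_1 - 0)/2.7 = 0
Collecting terms: 0.371 × V_1 = 0.00625  =>  V_1 = 0.01685 V
I_R2 = (V_1 - V_2)/R2 = (0.01685 - 0)/2.7 = 0.006239 A
|I_R2| = 0.006239 A

Final answer: |I_R2| = 0.006239 A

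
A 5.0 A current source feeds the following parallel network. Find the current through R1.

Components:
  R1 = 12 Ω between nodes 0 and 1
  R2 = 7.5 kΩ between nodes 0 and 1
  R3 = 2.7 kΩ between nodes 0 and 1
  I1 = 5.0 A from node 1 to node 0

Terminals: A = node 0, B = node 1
All resistors sit directly between nodes 0 and 1, so they are in parallel and share one voltage V; the full source current 5 A splits among them.
1/R_par = 1/12 + 1/7500 + 1/2700 = 0.08384 S  =>  R_par = 11.93 Ω
V = I × R_par = 5 × 11.93 = 59.64 V
I_R1 = V/R1 = 59.64/12 = 4.97 A

Final answer: 4.97 A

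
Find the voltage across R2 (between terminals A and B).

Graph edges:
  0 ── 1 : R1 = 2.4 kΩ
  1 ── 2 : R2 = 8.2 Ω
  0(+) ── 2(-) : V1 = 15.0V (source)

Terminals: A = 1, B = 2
R1 and R2 are in series across V1 (node 0 → node 1 → node 2), and the output A–B is taken across R2, so this is a voltage divider.
Series current: I = V1/(R1 + R2) = 15/(2400 + 8.2) = 15/2408 = 0.006229 A
V_R2 = I × R2 = V1 × R2/(R1 + R2) = 15 × 8.2/2408 = 0.05108 V

Final answer: 0.05108 V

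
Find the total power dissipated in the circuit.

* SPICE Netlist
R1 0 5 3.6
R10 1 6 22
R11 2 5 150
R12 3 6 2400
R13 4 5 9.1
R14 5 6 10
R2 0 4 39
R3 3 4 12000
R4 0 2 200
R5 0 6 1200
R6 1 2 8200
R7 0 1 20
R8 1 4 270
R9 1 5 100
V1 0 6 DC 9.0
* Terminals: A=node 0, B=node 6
Nodal analysis, taking node 6 as the 0 V reference.
Source V1 fixes V_0 = 9 V.
KCL at each unknown node (sum of currents leaving = 0; resistances in Ω):
  Node 1: (V_1 - V_2)/8200 + (V_1 - 9)/20 + (V_1 - V_4)/270 + (V_1 - V_5)/100 + (V_1 - 0)/22 = 0
  Node 2: (V_2 - 9)/200 + (V_2 - V_1)/8200 + (V_2 - V_5)/150 = 0
  Node 3: (V_3 - V_4)/12000 + (V_3 - 0)/2400 = 0
  Node 4: (V_4 - 9)/39 + (V_4 - V_3)/12000 + (V_4 - V_1)/270 + (V_4 - V_5)/9.1 = 0
  Node 5: (V_5 - 9)/3.6 + (V_5 - V_1)/100 + (V_5 - V_2)/150 + (V_5 - V_4)/9.1 + (V_5 - 0)/10 = 0
Collecting terms (coefficients in siemens):
  0.1093·V_1 - 0.000122·V_2 - 0.003704·V_4 - 0.01·V_5 = 0.45
  0.01179·V_2 - 0.000122·V_1 - 0.006667·V_5 = 0.045
  0.0005·V_3 - 0.00008333·V_4 = 0
  0.1393·V_4 - 0.003704·V_1 - 0.00008333·V_3 - 0.1099·V_5 = 0.2308
  0.5043·V_5 - 0.01·V_1 - 0.006667·V_2 - 0.1099·V_4 = 2.5
Solving these 5 simultaneous equations (Gaussian elimination) gives:
  V_1 = 4.979 V, V_2 = 7.657 V, V_3 = 1.179 V, V_4 = 7.073 V
  V_5 = 6.698 V
Power in each resistor, P = (ΔV)²/R:
  P_R1 = (9 - 6.698)²/3.6 = 1.472 W
  P_R2 = (9 - 7.073)²/39 = 0.09524 W
  P_R3 = (1.179 - 7.073)²/12000 = 0.002895 W
  P_R4 = (9 - 7.657)²/200 = 0.009024 W
  P_R5 = (9 - 0)²/1200 = 0.0675 W
  P_R6 = (4.979 - 7.657)²/8200 = 0.0008743 W
  P_R7 = (9 - 4.979)²/20 = 0.8084 W
  P_R8 = (4.979 - 7.073)²/270 = 0.01624 W
  P_R9 = (4.979 - 6.698)²/100 = 0.02955 W
  P_R10 = (4.979 - 0)²/22 = 1.127 W
  P_R11 = (7.657 - 6.698)²/150 = 0.006126 W
  P_R12 = (1.179 - 0)²/2400 = 0.000579 W
  P_R13 = (7.073 - 6.698)²/9.1 = 0.01543 W
  P_R14 = (6.698 - 0)²/10 = 4.486 W
P_total = P_R1 + P_R2 + P_R3 + P_R4 + P_R5 + P_R6 + P_R7 + P_R8 + P_R9 + P_R10 + P_R11 + P_R12 + P_R13 + P_R14 = 8.137 W

Final answer: 8.137 W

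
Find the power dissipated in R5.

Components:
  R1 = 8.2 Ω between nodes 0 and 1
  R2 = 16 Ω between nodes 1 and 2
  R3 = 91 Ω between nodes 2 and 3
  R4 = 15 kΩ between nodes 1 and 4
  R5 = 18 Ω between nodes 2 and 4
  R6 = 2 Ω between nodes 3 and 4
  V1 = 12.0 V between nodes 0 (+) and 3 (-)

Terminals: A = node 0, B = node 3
Nodal analysis, taking node 3 as the 0 V reference.
Source V1 fixes V_0 = 12 V.
KCL at each unknown node (sum of currents leaving = 0; resistances in Ω):
  Node 1: (V_1 - 12)/8.2 + (V_1 - V_2)/16 + (V_1 - V_4)/15000 = 0
  Node 2: (V_2 - V_1)/16 + (V_2 - 0)/91 + (V_2 - V_4)/18 = 0
  Node 4: (V_4 - V_1)/15000 + (V_4 - V_2)/18 + (V_4 - 0)/2 = 0
Collecting terms (coefficients in siemens):
  0.1845·V_1 - 0.0625·V_2 - 0.00006667·V_4 = 1.463
  0.129·V_2 - 0.0625·V_1 - 0.05556·V_4 = 0
  0.5556·V_4 - 0.00006667·V_1 - 0.05556·V_2 = 0
Solving these 3 simultaneous equations (Gaussian elimination) gives:
  V_1 = 9.572 V, V_2 = 4.845 V, V_4 = 0.4856 V
I_R5 = (V_2 - V_4)/R5 = (4.845 - 0.4856)/18 = 0.2422 A
P_R5 = I_R5² × R5 = (0.2422)² × 18 = 1.056 W

Final answer: 1.056 W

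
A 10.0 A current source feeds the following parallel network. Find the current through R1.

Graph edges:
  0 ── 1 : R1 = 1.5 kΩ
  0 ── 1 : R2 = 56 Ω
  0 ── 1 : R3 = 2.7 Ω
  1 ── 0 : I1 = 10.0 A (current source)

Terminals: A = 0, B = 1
All resistors sit directly between nodes 0 and 1, so they are in parallel and share one voltage V; the full source current 10 A splits among them.
1/R_par = 1/1500 + 1/56 + 1/2.7 = 0.3889 S  =>  R_par = 2.571 Ω
V = I × R_par = 10 × 2.571 = 25.71 V
I_R1 = V/R1 = 25.71/1500 = 0.01714 A

Final answer: 0.01714 A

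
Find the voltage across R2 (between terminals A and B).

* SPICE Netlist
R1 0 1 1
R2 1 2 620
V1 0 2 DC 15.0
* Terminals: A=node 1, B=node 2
R1 and R2 are in series across V1 (node 0 → node 1 → node 2), and the output A–B is taken across R2, so this is a voltage divider.
Series current: I = V1/(R1 + R2) = 15/(1 + 620) = 15/621 = 0.02415 A
V_R2 = I × R2 = V1 × R2/(R1 + R2) = 15 × 620/621 = 14.98 V

Final answer: 14.98 V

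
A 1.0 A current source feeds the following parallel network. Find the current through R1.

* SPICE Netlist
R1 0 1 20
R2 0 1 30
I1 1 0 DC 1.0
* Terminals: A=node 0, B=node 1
All resistors sit directly between nodes 0 and 1, so they are in parallel and share one voltage V; the full source current 1 A splits among them.
1/R_par = 1/20 + 1/30 = 0.08333 S  =>  R_par = 12 Ω
V = I × R_par = 1 × 12 = 12 V
I_R1 = V/R1 = 12/20 = 0.6 A

Final answer: 0.6 A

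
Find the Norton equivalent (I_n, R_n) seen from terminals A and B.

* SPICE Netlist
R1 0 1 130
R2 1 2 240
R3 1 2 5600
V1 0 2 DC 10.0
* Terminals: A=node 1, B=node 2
Find the Thévenin equivalent first; then I_n = V_th/R_th and R_n = R_th.
Step 1 — V_th is the open-circuit voltage V_A - V_B (nothing connected across the terminals).
Nodal analysis, taking node 2 as the 0 V reference.
Source V1 fixes V_0 = 10 V.
KCL at each unknown node (sum of currents leaving = 0; resistances in Ω):
  Node 1: (V_1 - 10)/130 + (V_1 - 0)/240 + (V_1 - 0)/5600 = 0
Collecting terms: 0.01204 × V_1 = 0.07692  =>  V_1 = 6.39 V
V_th = V_1 - V_2 = 6.39 - 0 = 6.39 V
Step 2 — R_th: zero the source — replace V1 by a short circuit (node 2 merges into node 0) — and find the resistance seen between A (node 1) and B (node 0).
Reduce the network between node 1 (A) and node 0 (B) by series/parallel combination:
  Rp1 = R1 ‖ R2 ‖ R3 (parallel, all between nodes 0 and 1) = 1/(1/130 + 1/240 + 1/5600) = 83.07 Ω
R_th = 83.07 Ω
I_n = V_th/R_th = 6.39/83.07 = 0.07692 A, and R_n = R_th = 83.07 Ω

Final answer: I_n = 0.07692 A, R_n = 83.07 Ω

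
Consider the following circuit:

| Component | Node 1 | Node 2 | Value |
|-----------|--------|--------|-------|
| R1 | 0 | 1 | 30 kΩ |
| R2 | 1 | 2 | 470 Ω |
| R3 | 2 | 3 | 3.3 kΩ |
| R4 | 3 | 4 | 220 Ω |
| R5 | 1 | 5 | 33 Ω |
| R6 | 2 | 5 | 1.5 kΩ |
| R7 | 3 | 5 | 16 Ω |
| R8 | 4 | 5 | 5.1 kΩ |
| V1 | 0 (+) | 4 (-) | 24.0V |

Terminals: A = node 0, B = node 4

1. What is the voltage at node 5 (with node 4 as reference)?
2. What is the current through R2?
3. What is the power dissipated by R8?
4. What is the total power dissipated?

Nodal analysis, taking node 4 as the 0 V reference.
Source V1 fixes V_0 = 24 V.
KCL at each unknown node (sum of currents leaving = 0; resistances in Ω):
  Node 1: (V_1 - 24)/30000 + (V_1 - V_2)/470 + (V_1 - V_5)/33 = 0
  Node 2: (V_2 - V_1)/470 + (V_2 - V_3)/3300 + (V_2 - V_5)/1500 = 0
  Node 3: (V_3 - V_2)/3300 + (V_3 - 0)/220 + (V_3 - V_5)/16 = 0
  Node 5: (V_5 - V_1)/33 + (V_5 - V_2)/1500 + (V_5 - V_3)/16 + (V_5 - 0)/5100 = 0
Collecting terms (coefficients in siemens):
  0.03246·V_1 - 0.002128·V_2 - 0.0303·V_5 = 0.0008
  0.003097·V_2 - 0.002128·V_1 - 0.000303·V_3 - 0.0006667·V_5 = 0
  0.06735·V_3 - 0.000303·V_2 - 0.0625·V_5 = 0
  0.09367·V_5 - 0.0303·V_1 - 0.0006667·V_2 - 0.0625·V_3 = 0
Solving these 4 simultaneous equations (Gaussian elimination) gives:
  V_1 = 0.2043 V, V_2 = 0.1951 V, V_3 = 0.1668 V, V_5 = 0.1788 V
Part 1:
  Read off the nodal solution: V_5 = 0.1788 V
Part 2:
  I_R2 = (V_1 - V_2)/R2 = (0.2043 - 0.1951)/470 = 0.0000195 A
  Magnitude: I_R2 = 0.0000195 A
Part 3:
  I_R8 = (V_4 - V_5)/R8 = (0 - 0.1788)/5100 = -0.00003506 A
  P_R8 = I_R8² × R8 = (-0.00003506)² × 5100 = 0.000006267 W
Part 4:
  Power in each resistor, P = (ΔV)²/R:
    P_R1 = (24 - 0.2043)²/30000 = 0.01887 W
    P_R2 = (0.2043 - 0.1951)²/470 = 0.0000001788 W
    P_R3 = (0.1951 - 0.1668)²/3300 = 0.0000002437 W
    P_R4 = (0.1668 - 0)²/220 = 0.0001264 W
    P_R5 = (0.2043 - 0.1788)²/33 = 0.00001975 W
    P_R6 = (0.1951 - 0.1788)²/1500 = 0.0000001785 W
    P_R7 = (0.1668 - 0.1788)²/16 = 0.000008989 W
    P_R8 = (0 - 0.1788)²/5100 = 0.000006267 W
  P_total = P_R1 + P_R2 + P_R3 + P_R4 + P_R5 + P_R6 + P_R7 + P_R8 = 0.01904 W

Final answers:
1. V_5 = 0.1788 V
2. I_R2 = 1.95e-05 A
3. P_R8 = 6.267e-06 W
4. P_total = 0.01904 W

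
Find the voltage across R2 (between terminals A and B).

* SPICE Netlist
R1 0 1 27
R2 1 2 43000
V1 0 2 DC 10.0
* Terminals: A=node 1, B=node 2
R1 and R2 are in series across V1 (node 0 → node 1 → node 2), and the output A–B is taken across R2, so this is a voltage divider.
Series current: I = V1/(R1 + R2) = 10/(27 + 43000) = 10/43030 = 0.0002324 A
V_R2 = I × R2 = V1 × R2/(R1 + R2) = 10 × 43000/43030 = 9.994 V

Final answer: 9.994 V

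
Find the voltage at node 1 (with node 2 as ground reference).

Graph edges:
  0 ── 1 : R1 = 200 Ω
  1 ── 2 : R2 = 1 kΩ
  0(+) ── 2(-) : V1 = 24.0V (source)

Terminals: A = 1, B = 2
Nodal analysis, taking node 2 as the 0 V reference.
Source V1 fixes V_0 = 24 V.
KCL at each unknown node (sum of currents leaving = 0; resistances in Ω):
  Node 1: (V_1 - 24)/200 + (V_1 - 0)/1000 = 0
Collecting terms: 0.006 × V_1 = 0.12  =>  V_1 = 20 V
The requested potential is V_1 = 20 V.

Final answer: V_1 = 20 V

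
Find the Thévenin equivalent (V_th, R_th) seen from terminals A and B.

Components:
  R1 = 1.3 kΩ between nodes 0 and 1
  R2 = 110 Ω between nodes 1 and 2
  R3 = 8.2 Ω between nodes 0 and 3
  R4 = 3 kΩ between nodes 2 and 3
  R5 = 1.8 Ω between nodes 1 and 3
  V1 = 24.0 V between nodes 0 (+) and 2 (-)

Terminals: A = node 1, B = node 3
Step 1 — V_th is the open-circuit voltage V_A - V_B (nothing connected across the terminals).
Nodal analysis, taking node 2 as the 0 V reference.
Source V1 fixes V_0 = 24 V.
KCL at each unknown node (sum of currents leaving = 0; resistances in Ω):
  Node 1: (V_1 - 24)/1300 + (V_1 - 0)/110 + (V_1 - V_3)/1.8 = 0
  Node 3: (V_3 - 24)/8.2 + (V_3 - 0)/3000 + (V_3 - V_1)/1.8 = 0
Collecting terms (coefficients in siemens):
  0.5654·V_1 - 0.5556·V_3 = 0.01846
  0.6778·V_3 - 0.5556·V_1 = 2.927
Determinant D = (0.5654)(0.6778) - (-0.5556)(-0.5556) = 0.07462
V_1 = [(0.01846)(0.6778) - (-0.5556)(2.927)]/D = 21.96 V
V_3 = [(0.5654)(2.927) - (0.01846)(-0.5556)]/D = 22.31 V
V_th = V_1 - V_3 = 21.96 - 22.31 = -0.3565 V
Step 2 — R_th: zero the source — replace V1 by a short circuit (node 2 merges into node 0) — and find the resistance seen between A (node 1) and B (node 3).
Reduce the network between node 1 (A) and node 3 (B) by series/parallel combination:
  Rp1 = R1 ‖ R2 (parallel, both between nodes 0 and 1) = 1/(1/1300 + 1/110) = 101.4 Ω
  Rp2 = R3 ‖ R4 (parallel, both between nodes 0 and 3) = 1/(1/8.2 + 1/3000) = 8.178 Ω
  Rs1 = Rp1 + Rp2 (series, joined only at node 0) = 101.4 + 8.178 = 109.6 Ω
  Rp3 = R5 ‖ Rs1 (parallel, both between nodes 1 and 3) = 1/(1/1.8 + 1/109.6) = 1.771 Ω
R_th = 1.771 Ω

Final answer: V_th = -0.3565 V, R_th = 1.771 Ω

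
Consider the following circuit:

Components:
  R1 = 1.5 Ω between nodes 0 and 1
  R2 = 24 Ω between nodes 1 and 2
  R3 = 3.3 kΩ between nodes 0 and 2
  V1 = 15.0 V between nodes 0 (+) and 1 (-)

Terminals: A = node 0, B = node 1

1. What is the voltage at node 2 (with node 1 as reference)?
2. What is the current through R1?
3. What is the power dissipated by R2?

Nodal analysis, taking node 1 as the 0 V reference.
Source V1 fixes V_0 = 15 V.
KCL at each unknown node (sum of currents leaving = 0; resistances in Ω):
  Node 2: (V_2 - 0)/24 + (V_2 - 15)/3300 = 0
Collecting terms: 0.04197 × V_2 = 0.004545  =>  V_2 = 0.1083 V
Part 1:
  Read off the nodal solution: V_2 = 0.1083 V
Part 2:
  I_R1 = (V_0 - V_1)/R1 = (15 - 0)/1.5 = 10 A
  Magnitude: I_R1 = 10 A
Part 3:
  I_R2 = (V_1 - V_2)/R2 = (0 - 0.1083)/24 = -0.004513 A
  P_R2 = I_R2² × R2 = (-0.004513)² × 24 = 0.0004887 W

Final answers:
1. V_2 = 0.1083 V
2. I_R1 = 10 A
3. P_R2 = 0.0004887 W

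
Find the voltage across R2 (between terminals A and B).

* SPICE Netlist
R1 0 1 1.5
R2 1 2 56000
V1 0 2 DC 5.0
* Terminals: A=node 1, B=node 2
R1 and R2 are in series across V1 (node 0 → node 1 → node 2), and the output A–B is taken across R2, so this is a voltage divider.
Series current: I = V1/(R1 + R2) = 5/(1.5 + 56000) = 5/56000 = 0.00008928 A
V_R2 = I × R2 = V1 × R2/(R1 + R2) = 5 × 56000/56000 = 5 V

Final answer: 5 V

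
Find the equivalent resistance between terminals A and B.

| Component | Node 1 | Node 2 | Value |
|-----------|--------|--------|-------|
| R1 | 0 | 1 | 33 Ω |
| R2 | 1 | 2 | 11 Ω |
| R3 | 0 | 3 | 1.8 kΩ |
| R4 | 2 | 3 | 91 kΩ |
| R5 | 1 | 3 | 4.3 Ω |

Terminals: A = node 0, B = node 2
The network is not a plain series/parallel combination. Inject a 1 A test current into terminal A (node 0) and return it from terminal B (node 2); then R_eq = V_A / (1 A).
Nodal analysis, taking node 2 as the 0 V reference.
Current source I_test pushes 1 A into node 0 and draws it out of node 2.
KCL at each unknown node (sum of currents leaving = 0; resistances in Ω):
  Node 0: (V_0 - V_1)/33 + (V_0 - V_3)/1800 - 1 = 0
  Node 1: (V_1 - V_0)/33 + (V_1 - 0)/11 + (V_1 - V_3)/4.3 = 0
  Node 3: (V_3 - V_0)/1800 + (V_3 - V_1)/4.3 + (V_3 - 0)/91000 = 0
Collecting terms (coefficients in siemens):
  0.03086·V_0 - 0.0303·V_1 - 0.0005556·V_3 = 1
  0.3538·V_1 - 0.0303·V_0 - 0.2326·V_3 = 0
  0.2331·V_3 - 0.0005556·V_0 - 0.2326·V_1 = 0
Solving these 3 simultaneous equations (Gaussian elimination) gives:
  V_0 = 43.41 V, V_1 = 11 V, V_3 = 11.08 V
R_eq = V_0 / 1 A = 43.41 Ω

Final answer: 43.41 Ω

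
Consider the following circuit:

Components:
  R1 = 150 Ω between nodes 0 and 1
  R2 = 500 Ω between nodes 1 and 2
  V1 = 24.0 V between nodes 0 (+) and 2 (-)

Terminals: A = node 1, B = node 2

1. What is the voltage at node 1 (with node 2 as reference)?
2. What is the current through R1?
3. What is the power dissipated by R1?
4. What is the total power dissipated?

Nodal analysis, taking node 2 as the 0 V reference.
Source V1 fixes V_0 = 24 V.
KCL at each unknown node (sum of currents leaving = 0; resistances in Ω):
  Node 1: (V_1 - 24)/150 + (V_1 - 0)/500 = 0
Collecting terms: 0.008667 × V_1 = 0.16  =>  V_1 = 18.46 V
Part 1:
  Read off the nodal solution: V_1 = 18.46 V
Part 2:
  I_R1 = (V_0 - V_1)/R1 = (24 - 18.46)/150 = 0.03692 A
  Magnitude: I_R1 = 0.03692 A
Part 3:
  I_R1 = (V_0 - V_1)/R1 = (24 - 18.46)/150 = 0.03692 A
  P_R1 = I_R1² × R1 = (0.03692)² × 150 = 0.2045 W
Part 4:
  Power in each resistor, P = (ΔV)²/R:
    P_R1 = (24 - 18.46)²/150 = 0.2045 W
    P_R2 = (18.46 - 0)²/500 = 0.6817 W
  P_total = P_R1 + P_R2 = 0.8862 W

Final answers:
1. V_1 = 18.46 V
2. I_R1 = 0.03692 A
3. P_R1 = 0.2045 W
4. P_total = 0.8862 W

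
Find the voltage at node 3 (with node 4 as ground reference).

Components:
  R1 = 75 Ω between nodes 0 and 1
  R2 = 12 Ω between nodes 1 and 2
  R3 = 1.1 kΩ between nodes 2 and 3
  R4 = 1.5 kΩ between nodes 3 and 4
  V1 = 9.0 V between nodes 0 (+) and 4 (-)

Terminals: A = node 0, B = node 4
Nodal analysis, taking node 4 as the 0 V reference.
Source V1 fixes V_0 = 9 V.
KCL at each unknown node (sum of currents leaving = 0; resistances in Ω):
  Node 1: (V_1 - 9)/75 + (V_1 - V_2)/12 = 0
  Node 2: (V_2 - V_1)/12 + (V_2 - V_3)/1100 = 0
  Node 3: (V_3 - V_2)/1100 + (V_3 - 0)/1500 = 0
Collecting terms (coefficients in siemens):
  0.09667·V_1 - 0.08333·V_2 = 0.12
  0.08424·V_2 - 0.08333·V_1 - 0.0009091·V_3 = 0
  0.001576·V_3 - 0.0009091·V_2 = 0
Solving these 3 simultaneous equations (Gaussian elimination) gives:
  V_1 = 8.749 V, V_2 = 8.709 V, V_3 = 5.024 V
The requested potential is V_3 = 5.024 V.

Final answer: V_3 = 5.024 V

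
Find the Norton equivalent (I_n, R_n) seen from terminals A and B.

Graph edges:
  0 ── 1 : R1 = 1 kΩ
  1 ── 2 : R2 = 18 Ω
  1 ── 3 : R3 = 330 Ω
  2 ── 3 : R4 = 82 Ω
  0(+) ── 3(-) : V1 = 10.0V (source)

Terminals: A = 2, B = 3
Find the Thévenin equivalent first; then I_n = V_th/R_th and R_n = R_th.
Step 1 — V_th is the open-circuit voltage V_A - V_B (nothing connected across the terminals).
Nodal analysis, taking node 3 as the 0 V reference.
Source V1 fixes V_0 = 10 V.
KCL at each unknown node (sum of currents leaving = 0; resistances in Ω):
  Node 1: (V_1 - 10)/1000 + (V_1 - V_2)/18 + (V_1 - 0)/330 = 0
  Node 2: (V_2 - V_1)/18 + (V_2 - 0)/82 = 0
Collecting terms (coefficients in siemens):
  0.05959·V_1 - 0.05556·V_2 = 0.01
  0.06775·V_2 - 0.05556·V_1 = 0
Determinant D = (0.05959)(0.06775) - (-0.05556)(-0.05556) = 0.0009506
V_1 = [(0.01)(0.06775) - (-0.05556)(0)]/D = 0.7127 V
V_2 = [(0.05959)(0) - (0.01)(-0.05556)]/D = 0.5844 V
V_th = V_2 - V_3 = 0.5844 - 0 = 0.5844 V
Step 2 — R_th: zero the source — replace V1 by a short circuit (node 3 merges into node 0) — and find the resistance seen between A (node 2) and B (node 0).
Reduce the network between node 2 (A) and node 0 (B) by series/parallel combination:
  Rp1 = R1 ‖ R3 (parallel, both between nodes 0 and 1) = 1/(1/1000 + 1/330) = 248.1 Ω
  Rs1 = R2 + Rp1 (series, joined only at node 1) = 18 + 248.1 = 266.1 Ω
  Rp2 = R4 ‖ Rs1 (parallel, both between nodes 0 and 2) = 1/(1/82 + 1/266.1) = 62.68 Ω
R_th = 62.68 Ω
I_n = V_th/R_th = 0.5844/62.68 = 0.009324 A, and R_n = R_th = 62.68 Ω

Final answer: I_n = 0.009324 A, R_n = 62.68 Ω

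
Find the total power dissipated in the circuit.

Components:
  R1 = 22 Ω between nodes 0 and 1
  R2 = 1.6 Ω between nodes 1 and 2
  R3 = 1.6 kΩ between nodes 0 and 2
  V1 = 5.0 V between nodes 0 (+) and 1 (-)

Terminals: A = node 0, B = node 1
Nodal analysis, taking node 1 as the 0 V reference.
Source V1 fixes V_0 = 5 V.
KCL at each unknown node (sum of currents leaving = 0; resistances in Ω):
  Node 2: (V_2 - 0)/1.6 + (V_2 - 5)/1600 = 0
Collecting terms: 0.6256 × V_2 = 0.003125  =>  V_2 = 0.004995 V
Power in each resistor, P = (ΔV)²/R:
  P_R1 = (5 - 0)²/22 = 1.136 W
  P_R2 = (0 - 0.004995)²/1.6 = 0.00001559 W
  P_R3 = (5 - 0.004995)²/1600 = 0.01559 W
P_total = P_R1 + P_R2 + P_R3 = 1.152 W

Final answer: 1.152 W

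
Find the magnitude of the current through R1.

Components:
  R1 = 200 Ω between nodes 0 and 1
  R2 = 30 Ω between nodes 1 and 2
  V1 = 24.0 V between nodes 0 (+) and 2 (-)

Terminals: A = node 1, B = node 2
Nodal analysis, taking node 2 as the 0 V reference.
Source V1 fixes V_0 = 24 V.
KCL at each unknown node (sum of currents leaving = 0; resistances in Ω):
  Node 1: (V_1 - 24)/200 + (V_1 - 0)/30 = 0
Collecting terms: 0.03833 × V_1 = 0.12  =>  V_1 = 3.13 V
I_R1 = (V_0 - V_1)/R1 = (24 - 3.13)/200 = 0.1043 A
|I_R1| = 0.1043 A

Final answer: |I_R1| = 0.1043 A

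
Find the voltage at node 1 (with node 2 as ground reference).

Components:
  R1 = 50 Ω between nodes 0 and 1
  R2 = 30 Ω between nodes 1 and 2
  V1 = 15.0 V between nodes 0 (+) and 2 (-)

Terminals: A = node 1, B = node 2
Nodal analysis, taking node 2 as the 0 V reference.
Source V1 fixes V_0 = 15 V.
KCL at each unknown node (sum of currents leaving = 0; resistances in Ω):
  Node 1: (V_1 - 15)/50 + (V_1 - 0)/30 = 0
Collecting terms: 0.05333 × V_1 = 0.3  =>  V_1 = 5.625 V
The requested potential is V_1 = 5.625 V.

Final answer: V_1 = 5.625 V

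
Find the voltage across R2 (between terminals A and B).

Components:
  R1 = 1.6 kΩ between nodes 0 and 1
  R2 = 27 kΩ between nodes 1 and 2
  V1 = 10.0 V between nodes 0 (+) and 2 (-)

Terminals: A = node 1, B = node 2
R1 and R2 are in series across V1 (node 0 → node 1 → node 2), and the output A–B is taken across R2, so this is a voltage divider.
Series current: I = V1/(R1 + R2) = 10/(1600 + 27000) = 10/28600 = 0.0003497 A
V_R2 = I × R2 = V1 × R2/(R1 + R2) = 10 × 27000/28600 = 9.441 V

Final answer: 9.441 V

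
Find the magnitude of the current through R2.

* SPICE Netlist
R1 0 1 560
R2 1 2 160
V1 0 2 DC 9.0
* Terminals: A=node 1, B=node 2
Nodal analysis, taking node 2 as the 0 V reference.
Source V1 fixes V_0 = 9 V.
KCL at each unknown node (sum of currents leaving = 0; resistances in Ω):
  Node 1: (V_1 - 9)/560 + (V_1 - 0)/160 = 0
Collecting terms: 0.008036 × V_1 = 0.01607  =>  V_1 = 2 V
I_R2 = (V_1 - V_2)/R2 = (2 - 0)/160 = 0.0125 A
|I_R2| = 0.0125 A

Final answer: |I_R2| = 0.0125 A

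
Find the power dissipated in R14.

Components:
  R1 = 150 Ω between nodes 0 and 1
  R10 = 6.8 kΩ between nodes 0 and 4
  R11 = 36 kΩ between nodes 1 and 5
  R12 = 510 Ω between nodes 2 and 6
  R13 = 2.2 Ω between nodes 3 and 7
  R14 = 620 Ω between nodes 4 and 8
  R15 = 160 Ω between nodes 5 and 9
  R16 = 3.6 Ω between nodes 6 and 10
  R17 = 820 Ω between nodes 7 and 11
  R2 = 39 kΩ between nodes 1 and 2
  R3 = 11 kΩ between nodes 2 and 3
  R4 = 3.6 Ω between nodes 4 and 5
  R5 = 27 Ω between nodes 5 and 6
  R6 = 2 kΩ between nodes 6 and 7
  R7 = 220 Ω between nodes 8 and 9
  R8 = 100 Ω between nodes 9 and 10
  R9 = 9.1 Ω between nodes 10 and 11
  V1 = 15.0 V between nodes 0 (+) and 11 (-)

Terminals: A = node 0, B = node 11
Nodal analysis, taking node 11 as the 0 V reference.
Source V1 fixes V_0 = 15 V.
KCL at each unknown node (sum of currents leaving = 0; resistances in Ω):
  Node 1: (V_1 - 15)/150 + (V_1 - V_2)/39000 + (V_1 - V_5)/36000 = 0
  Node 2: (V_2 - V_1)/39000 + (V_2 - V_3)/11000 + (V_2 - V_6)/510 = 0
  Node 3: (V_3 - V_2)/11000 + (V_3 - V_7)/2.2 = 0
  Node 4: (V_4 - V_5)/3.6 + (V_4 - 15)/6800 + (V_4 - V_8)/620 = 0
  Node 5: (V_5 - V_4)/3.6 + (V_5 - V_6)/27 + (V_5 - V_1)/36000 + (V_5 - V_9)/160 = 0
  Node 6: (V_6 - V_5)/27 + (V_6 - V_7)/2000 + (V_6 - V_2)/510 + (V_6 - V_10)/3.6 = 0
  Node 7: (V_7 - V_6)/2000 + (V_7 - V_3)/2.2 + (V_7 - 0)/820 = 0
  Node 8: (V_8 - V_9)/220 + (V_8 - V_4)/620 = 0
  Node 9: (V_9 - V_8)/220 + (V_9 - V_10)/100 + (V_9 - V_5)/160 = 0
  Node 10: (V_10 - V_9)/100 + (V_10 - 0)/9.1 + (V_10 - V_6)/3.6 = 0
Collecting terms (coefficients in siemens):
  0.00672·V_1 - 0.00002564·V_2 - 0.00002778·V_5 = 0.1
  0.002077·V_2 - 0.00002564·V_1 - 0.00009091·V_3 - 0.001961·V_6 = 0
  0.4546·V_3 - 0.00009091·V_2 - 0.4545·V_7 = 0
  0.2795·V_4 - 0.2778·V_5 - 0.001613·V_8 = 0.002206
  0.3211·V_5 - 0.00002778·V_1 - 0.2778·V_4 - 0.03704·V_6 - 0.00625·V_9 = 0
  0.3173·V_6 - 0.001961·V_2 - 0.03704·V_5 - 0.0005·V_7 - 0.2778·V_10 = 0
  0.4563·V_7 - 0.4545·V_3 - 0.0005·V_6 = 0
  0.006158·V_8 - 0.001613·V_4 - 0.004545·V_9 = 0
  0.0208·V_9 - 0.00625·V_5 - 0.004545·V_8 - 0.01·V_10 = 0
  0.3977·V_10 - 0.2778·V_6 - 0.01·V_9 = 0
Solving these 10 simultaneous equations (Gaussian elimination) gives:
  V_1 = 14.88 V, V_2 = 0.2189 V, V_3 = 0.02108 V, V_4 = 0.1059 V
  V_5 = 0.09823 V, V_6 = 0.03637 V, V_7 = 0.02104 V, V_8 = 0.07042 V
  V_9 = 0.05783 V, V_10 = 0.02686 V
I_R14 = (V_4 - V_8)/R14 = (0.1059 - 0.07042)/620 = 0.00005724 A
P_R14 = I_R14² × R14 = (0.00005724)² × 620 = 0.000002031 W

Final answer: 2.031e-06 W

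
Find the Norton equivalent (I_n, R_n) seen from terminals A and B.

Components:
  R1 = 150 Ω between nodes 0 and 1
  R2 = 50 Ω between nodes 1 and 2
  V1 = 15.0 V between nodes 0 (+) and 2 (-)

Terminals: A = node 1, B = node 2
Find the Thévenin equivalent first; then I_n = V_th/R_th and R_n = R_th.
Step 1 — V_th is the open-circuit voltage V_A - V_B (nothing connected across the terminals).
Nodal analysis, taking node 2 as the 0 V reference.
Source V1 fixes V_0 = 15 V.
KCL at each unknown node (sum of currents leaving = 0; resistances in Ω):
  Node 1: (V_1 - 15)/150 + (V_1 - 0)/50 = 0
Collecting terms: 0.02667 × V_1 = 0.1  =>  V_1 = 3.75 V
V_th = V_1 - V_2 = 3.75 - 0 = 3.75 V
Step 2 — R_th: zero the source — replace V1 by a short circuit (node 2 merges into node 0) — and find the resistance seen between A (node 1) and B (node 0).
Reduce the network between node 1 (A) and node 0 (B) by series/parallel combination:
  Rp1 = R1 ‖ R2 (parallel, both between nodes 0 and 1) = 1/(1/150 + 1/50) = 37.5 Ω
R_th = 37.5 Ω
I_n = V_th/R_th = 3.75/37.5 = 0.1 A, and R_n = R_th = 37.5 Ω

Final answer: I_n = 0.1 A, R_n = 37.5 Ω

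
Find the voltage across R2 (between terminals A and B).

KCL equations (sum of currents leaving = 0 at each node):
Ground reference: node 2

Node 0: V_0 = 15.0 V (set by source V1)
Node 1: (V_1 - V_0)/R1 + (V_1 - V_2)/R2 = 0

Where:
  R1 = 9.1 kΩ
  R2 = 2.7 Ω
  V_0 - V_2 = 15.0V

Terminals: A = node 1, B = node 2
R1 and R2 are in series across V1 (node 0 → node 1 → node 2), and the output A–B is taken across R2, so this is a voltage divider.
Series current: I = V1/(R1 + R2) = 15/(9100 + 2.7) = 15/9103 = 0.001648 A
V_R2 = I × R2 = V1 × R2/(R1 + R2) = 15 × 2.7/9103 = 0.004449 V

Final answer: 0.004449 V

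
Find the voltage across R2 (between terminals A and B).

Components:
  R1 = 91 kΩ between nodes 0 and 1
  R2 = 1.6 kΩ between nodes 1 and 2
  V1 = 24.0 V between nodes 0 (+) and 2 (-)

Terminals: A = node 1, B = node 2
R1 and R2 are in series across V1 (node 0 → node 1 → node 2), and the output A–B is taken across R2, so this is a voltage divider.
Series current: I = V1/(R1 + R2) = 24/(91000 + 1600) = 24/92600 = 0.0002592 A
V_R2 = I × R2 = V1 × R2/(R1 + R2) = 24 × 1600/92600 = 0.4147 V

Final answer: 0.4147 V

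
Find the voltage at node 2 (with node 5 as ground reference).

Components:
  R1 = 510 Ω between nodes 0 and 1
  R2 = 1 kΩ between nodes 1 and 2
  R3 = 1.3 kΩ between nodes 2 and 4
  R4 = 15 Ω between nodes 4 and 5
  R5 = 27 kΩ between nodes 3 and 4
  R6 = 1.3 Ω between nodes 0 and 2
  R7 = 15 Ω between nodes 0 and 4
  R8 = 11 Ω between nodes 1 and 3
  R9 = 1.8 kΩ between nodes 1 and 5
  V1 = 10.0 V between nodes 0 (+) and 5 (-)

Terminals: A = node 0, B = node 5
Nodal analysis, taking node 5 as the 0 V reference.
Source V1 fixes V_0 = 10 V.
KCL at each unknown node (sum of currents leaving = 0; resistances in Ω):
  Node 1: (V_1 - 10)/510 + (V_1 - V_2)/1000 + (V_1 - V_3)/11 + (V_1 - 0)/1800 = 0
  Node 2: (V_2 - V_1)/1000 + (V_2 - V_4)/1300 + (V_2 - 10)/1.3 = 0
  Node 3: (V_3 - V_4)/27000 + (V_3 - V_1)/11 = 0
  Node 4: (V_4 - V_2)/1300 + (V_4 - 0)/15 + (V_4 - V_3)/27000 + (V_4 - 10)/15 = 0
Collecting terms (coefficients in siemens):
  0.09443·V_1 - 0.001·V_2 - 0.09091·V_3 = 0.01961
  0.771·V_2 - 0.001·V_1 - 0.0007692·V_4 = 7.692
  0.09095·V_3 - 0.09091·V_1 - 0.00003704·V_4 = 0
  0.1341·V_4 - 0.0007692·V_2 - 0.00003704·V_3 = 0.6667
Solving these 4 simultaneous equations (Gaussian elimination) gives:
  V_1 = 8.383 V, V_2 = 9.993 V, V_3 = 8.381 V, V_4 = 5.03 V
The requested potential is V_2 = 9.993 V.

Final answer: V_2 = 9.993 V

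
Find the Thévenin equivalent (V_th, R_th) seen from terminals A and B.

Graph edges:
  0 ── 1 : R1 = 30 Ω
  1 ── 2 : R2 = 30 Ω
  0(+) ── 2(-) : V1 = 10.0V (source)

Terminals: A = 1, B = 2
Step 1 — V_th is the open-circuit voltage V_A - V_B (nothing connected across the terminals).
Nodal analysis, taking node 2 as the 0 V reference.
Source V1 fixes V_0 = 10 V.
KCL at each unknown node (sum of currents leaving = 0; resistances in Ω):
  Node 1: (V_1 - 10)/30 + (V_1 - 0)/30 = 0
Collecting terms: 0.06667 × V_1 = 0.3333  =>  V_1 = 5 V
V_th = V_1 - V_2 = 5 - 0 = 5 V
Step 2 — R_th: zero the source — replace V1 by a short circuit (node 2 merges into node 0) — and find the resistance seen between A (node 1) and B (node 0).
Reduce the network between node 1 (A) and node 0 (B) by series/parallel combination:
  Rp1 = R1 ‖ R2 (parallel, both between nodes 0 and 1) = 1/(1/30 + 1/30) = 15 Ω
R_th = 15 Ω

Final answer: V_th = 5 V, R_th = 15 Ω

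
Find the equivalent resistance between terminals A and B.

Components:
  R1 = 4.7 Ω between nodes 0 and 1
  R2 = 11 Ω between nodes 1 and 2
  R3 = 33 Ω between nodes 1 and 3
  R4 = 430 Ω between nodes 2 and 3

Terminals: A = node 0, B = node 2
Reduce the network between node 0 (A) and node 2 (B) by series/parallel combination:
  Rs1 = R3 + R4 (series, joined only at node 3) = 33 + 430 = 463 Ω
  Rp1 = R2 ‖ Rs1 (parallel, both between nodes 1 and 2) = 1/(1/11 + 1/463) = 10.74 Ω
  Rs2 = R1 + Rp1 (series, joined only at node 1) = 4.7 + 10.74 = 15.44 Ω
R_eq = 15.44 Ω

Final answer: 15.44 Ω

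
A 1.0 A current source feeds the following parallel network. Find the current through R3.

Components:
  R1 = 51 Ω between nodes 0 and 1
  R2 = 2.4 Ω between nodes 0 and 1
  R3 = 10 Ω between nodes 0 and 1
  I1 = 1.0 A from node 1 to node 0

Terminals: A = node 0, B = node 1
All resistors sit directly between nodes 0 and 1, so they are in parallel and share one voltage V; the full source current 1 A splits among them.
1/R_par = 1/51 + 1/2.4 + 1/10 = 0.5363 S  =>  R_par = 1.865 Ω
V = I × R_par = 1 × 1.865 = 1.865 V
I_R3 = V/R3 = 1.865/10 = 0.1865 A

Final answer: 0.1865 A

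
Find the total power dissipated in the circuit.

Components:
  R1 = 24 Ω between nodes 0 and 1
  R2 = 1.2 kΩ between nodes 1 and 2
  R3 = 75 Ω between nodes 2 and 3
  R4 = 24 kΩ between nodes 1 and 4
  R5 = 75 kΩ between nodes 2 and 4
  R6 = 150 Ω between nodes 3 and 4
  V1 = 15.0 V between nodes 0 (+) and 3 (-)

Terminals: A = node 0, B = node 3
Nodal analysis, taking node 3 as the 0 V reference.
Source V1 fixes V_0 = 15 V.
KCL at each unknown node (sum of currents leaving = 0; resistances in Ω):
  Node 1: (V_1 - 15)/24 + (V_1 - V_2)/1200 + (V_1 - V_4)/24000 = 0
  Node 2: (V_2 - V_1)/1200 + (V_2 - 0)/75 + (V_2 - V_4)/75000 = 0
  Node 4: (V_4 - V_1)/24000 + (V_4 - V_2)/75000 + (V_4 - 0)/150 = 0
Collecting terms (coefficients in siemens):
  0.04254·V_1 - 0.0008333·V_2 - 0.00004167·V_4 = 0.625
  0.01418·V_2 - 0.0008333·V_1 - 0.00001333·V_4 = 0
  0.006722·V_4 - 0.00004167·V_1 - 0.00001333·V_2 = 0
Solving these 3 simultaneous equations (Gaussian elimination) gives:
  V_1 = 14.71 V, V_2 = 0.8645 V, V_4 = 0.09289 V
Power in each resistor, P = (ΔV)²/R:
  P_R1 = (15 - 14.71)²/24 = 0.00354 W
  P_R2 = (14.71 - 0.8645)²/1200 = 0.1597 W
  P_R3 = (0.8645 - 0)²/75 = 0.009964 W
  P_R4 = (14.71 - 0.09289)²/24000 = 0.008901 W
  P_R5 = (0.8645 - 0.09289)²/75000 = 0.000007938 W
  P_R6 = (0 - 0.09289)²/150 = 0.00005752 W
P_total = P_R1 + P_R2 + P_R3 + P_R4 + P_R5 + P_R6 = 0.1822 W

Final answer: 0.1822 W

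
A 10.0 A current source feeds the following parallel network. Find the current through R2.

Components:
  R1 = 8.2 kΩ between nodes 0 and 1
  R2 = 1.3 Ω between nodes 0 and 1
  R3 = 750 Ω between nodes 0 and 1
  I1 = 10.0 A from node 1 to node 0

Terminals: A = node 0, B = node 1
All resistors sit directly between nodes 0 and 1, so they are in parallel and share one voltage V; the full source current 10 A splits among them.
1/R_par = 1/8200 + 1/1.3 + 1/750 = 0.7707 S  =>  R_par = 1.298 Ω
V = I × R_par = 10 × 1.298 = 12.98 V
I_R2 = V/R2 = 12.98/1.3 = 9.981 A

Final answer: 9.981 A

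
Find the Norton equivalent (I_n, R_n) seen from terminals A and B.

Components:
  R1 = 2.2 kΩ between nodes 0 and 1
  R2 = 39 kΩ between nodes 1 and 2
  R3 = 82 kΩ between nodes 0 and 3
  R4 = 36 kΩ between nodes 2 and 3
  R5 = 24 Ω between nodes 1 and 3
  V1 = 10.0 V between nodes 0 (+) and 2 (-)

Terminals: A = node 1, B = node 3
Find the Thévenin equivalent first; then I_n = V_th/R_th and R_n = R_th.
Step 1 — V_th is the open-circuit voltage V_A - V_B (nothing connected across the terminals).
Nodal analysis, taking node 2 as the 0 V reference.
Source V1 fixes V_0 = 10 V.
KCL at each unknown node (sum of currents leaving = 0; resistances in Ω):
  Node 1: (V_1 - 10)/2200 + (V_1 - 0)/39000 + (V_1 - V_3)/24 = 0
  Node 3: (V_3 - 10)/82000 + (V_3 - 0)/36000 + (V_3 - V_1)/24 = 0
Collecting terms (coefficients in siemens):
  0.04215·V_1 - 0.04167·V_3 = 0.004545
  0.04171·V_3 - 0.04167·V_1 = 0.000122
Determinant D = (0.04215)(0.04171) - (-0.04167)(-0.04167) = 0.00002169
V_1 = [(0.004545)(0.04171) - (-0.04167)(0.000122)]/D = 8.973 V
V_3 = [(0.04215)(0.000122) - (0.004545)(-0.04167)]/D = 8.968 V
V_th = V_1 - V_3 = 8.973 - 8.968 = 0.005676 V
Step 2 — R_th: zero the source — replace V1 by a short circuit (node 2 merges into node 0) — and find the resistance seen between A (node 1) and B (node 3).
Reduce the network between node 1 (A) and node 3 (B) by series/parallel combination:
  Rp1 = R1 ‖ R2 (parallel, both between nodes 0 and 1) = 1/(1/2200 + 1/39000) = 2083 Ω
  Rp2 = R3 ‖ R4 (parallel, both between nodes 0 and 3) = 1/(1/82000 + 1/36000) = 25020 Ω
  Rs1 = Rp1 + Rp2 (series, joined only at node 0) = 2083 + 25020 = 27100 Ω
  Rp3 = R5 ‖ Rs1 (parallel, both between nodes 1 and 3) = 1/(1/24 + 1/27100) = 23.98 Ω
R_th = 23.98 Ω
I_n = V_th/R_th = 0.005676/23.98 = 0.0002367 A, and R_n = R_th = 23.98 Ω

Final answer: I_n = 0.0002367 A, R_n = 23.98 Ω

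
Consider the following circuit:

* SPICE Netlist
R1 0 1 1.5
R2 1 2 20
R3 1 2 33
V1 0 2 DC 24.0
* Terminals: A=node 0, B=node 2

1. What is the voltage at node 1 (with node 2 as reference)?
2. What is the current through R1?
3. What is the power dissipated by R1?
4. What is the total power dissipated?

Nodal analysis, taking node 2 as the 0 V reference.
Source V1 fixes V_0 = 24 V.
KCL at each unknown node (sum of currents leaving = 0; resistances in Ω):
  Node 1: (V_1 - 24)/1.5 + (V_1 - 0)/20 + (V_1 - 0)/33 = 0
Collecting terms: 0.747 × V_1 = 16  =>  V_1 = 21.42 V
Part 1:
  Read off the nodal solution: V_1 = 21.42 V
Part 2:
  I_R1 = (V_0 - V_1)/R1 = (24 - 21.42)/1.5 = 1.72 A
  Magnitude: I_R1 = 1.72 A
Part 3:
  I_R1 = (V_0 - V_1)/R1 = (24 - 21.42)/1.5 = 1.72 A
  P_R1 = I_R1² × R1 = (1.72)² × 1.5 = 4.438 W
Part 4:
  Power in each resistor, P = (ΔV)²/R:
    P_R1 = (24 - 21.42)²/1.5 = 4.438 W
    P_R2 = (21.42 - 0)²/20 = 22.94 W
    P_R3 = (21.42 - 0)²/33 = 13.9 W
  P_total = P_R1 + P_R2 + P_R3 = 41.28 W

Final answers:
1. V_1 = 21.42 V
2. I_R1 = 1.72 A
3. P_R1 = 4.438 W
4. P_total = 41.28 W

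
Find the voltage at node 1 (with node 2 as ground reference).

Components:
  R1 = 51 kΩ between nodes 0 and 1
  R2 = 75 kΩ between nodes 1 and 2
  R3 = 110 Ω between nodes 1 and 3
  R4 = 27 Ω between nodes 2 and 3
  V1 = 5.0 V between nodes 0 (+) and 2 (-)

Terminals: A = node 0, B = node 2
Nodal analysis, taking node 2 as the 0 V reference.
Source V1 fixes V_0 = 5 V.
KCL at each unknown node (sum of currents leaving = 0; resistances in Ω):
  Node 1: (V_1 - 5)/51000 + (V_1 - 0)/75000 + (V_1 - V_3)/110 = 0
  Node 3: (V_3 - V_1)/110 + (V_3 - 0)/27 = 0
Collecting terms (coefficients in siemens):
  0.009124·V_1 - 0.009091·V_3 = 0.00009804
  0.04613·V_3 - 0.009091·V_1 = 0
Determinant D = (0.009124)(0.04613) - (-0.009091)(-0.009091) = 0.0003382
V_1 = [(0.00009804)(0.04613) - (-0.009091)(0)]/D = 0.01337 V
V_3 = [(0.009124)(0) - (0.00009804)(-0.009091)]/D = 0.002635 V
The requested potential is V_1 = 0.01337 V.

Final answer: V_1 = 0.01337 V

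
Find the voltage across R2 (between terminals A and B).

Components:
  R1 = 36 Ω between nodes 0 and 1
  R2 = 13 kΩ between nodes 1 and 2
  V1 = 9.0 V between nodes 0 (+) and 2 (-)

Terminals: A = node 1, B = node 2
R1 and R2 are in series across V1 (node 0 → node 1 → node 2), and the output A–B is taken across R2, so this is a voltage divider.
Series current: I = V1/(R1 + R2) = 9/(36 + 13000) = 9/13040 = 0.0006904 A
V_R2 = I × R2 = V1 × R2/(R1 + R2) = 9 × 13000/13040 = 8.975 V

Final answer: 8.975 V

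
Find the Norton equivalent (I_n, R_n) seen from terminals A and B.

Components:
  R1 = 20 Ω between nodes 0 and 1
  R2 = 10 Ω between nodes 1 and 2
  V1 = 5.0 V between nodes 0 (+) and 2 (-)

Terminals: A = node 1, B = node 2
Find the Thévenin equivalent first; then I_n = V_th/R_th and R_n = R_th.
Step 1 — V_th is the open-circuit voltage V_A - V_B (nothing connected across the terminals).
Nodal analysis, taking node 2 as the 0 V reference.
Source V1 fixes V_0 = 5 V.
KCL at each unknown node (sum of currents leaving = 0; resistances in Ω):
  Node 1: (V_1 - 5)/20 + (V_1 - 0)/10 = 0
Collecting terms: 0.15 × V_1 = 0.25  =>  V_1 = 1.667 V
V_th = V_1 - V_2 = 1.667 - 0 = 1.667 V
Step 2 — R_th: zero the source — replace V1 by a short circuit (node 2 merges into node 0) — and find the resistance seen between A (node 1) and B (node 0).
Reduce the network between node 1 (A) and node 0 (B) by series/parallel combination:
  Rp1 = R1 ‖ R2 (parallel, both between nodes 0 and 1) = 1/(1/20 + 1/10) = 6.667 Ω
R_th = 6.667 Ω
I_n = V_th/R_th = 1.667/6.667 = 0.25 A, and R_n = R_th = 6.667 Ω

Final answer: I_n = 0.25 A, R_n = 6.667 Ω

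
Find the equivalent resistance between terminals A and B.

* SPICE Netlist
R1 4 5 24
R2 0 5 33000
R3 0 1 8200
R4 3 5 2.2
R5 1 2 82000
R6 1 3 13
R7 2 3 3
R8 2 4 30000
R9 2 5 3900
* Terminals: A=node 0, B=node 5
The network is not a plain series/parallel combination. Inject a 1 A test current into terminal A (node 0) and return it from terminal B (node 5); then R_eq = V_A / (1 A).
Nodal analysis, taking node 5 as the 0 V reference.
Current source I_test pushes 1 A into node 0 and draws it out of node 5.
KCL at each unknown node (sum of currents leaving = 0; resistances in Ω):
  Node 0: (V_0 - 0)/33000 + (V_0 - V_1)/8200 - 1 = 0
  Node 1: (V_1 - V_0)/8200 + (V_1 - V_2)/82000 + (V_1 - V_3)/13 = 0
  Node 2: (V_2 - V_1)/82000 + (V_2 - V_3)/3 + (V_2 - V_4)/30000 + (V_2 - 0)/3900 = 0
  Node 3: (V_3 - V_1)/13 + (V_3 - V_2)/3 + (V_3 - 0)/2.2 = 0
  Node 4: (V_4 - V_2)/30000 + (V_4 - 0)/24 = 0
Collecting terms (coefficients in siemens):
  0.0001523·V_0 - 0.000122·V_1 = 1
  0.07706·V_1 - 0.000122·V_0 - 0.0000122·V_2 - 0.07692·V_3 = 0
  0.3336·V_2 - 0.0000122·V_1 - 0.3333·V_3 - 0.00003333·V_4 = 0
  0.8648·V_3 - 0.07692·V_1 - 0.3333·V_2 = 0
  0.0417·V_4 - 0.00003333·V_2 = 0
Solving these 5 simultaneous equations (Gaussian elimination) gives:
  V_0 = 6578 V, V_1 = 12.17 V, V_2 = 1.759 V, V_3 = 1.76 V
  V_4 = 0.001406 V
R_eq = V_0 / 1 A = 6578 Ω = 6.578 kΩ

Final answer: 6.578 kΩ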